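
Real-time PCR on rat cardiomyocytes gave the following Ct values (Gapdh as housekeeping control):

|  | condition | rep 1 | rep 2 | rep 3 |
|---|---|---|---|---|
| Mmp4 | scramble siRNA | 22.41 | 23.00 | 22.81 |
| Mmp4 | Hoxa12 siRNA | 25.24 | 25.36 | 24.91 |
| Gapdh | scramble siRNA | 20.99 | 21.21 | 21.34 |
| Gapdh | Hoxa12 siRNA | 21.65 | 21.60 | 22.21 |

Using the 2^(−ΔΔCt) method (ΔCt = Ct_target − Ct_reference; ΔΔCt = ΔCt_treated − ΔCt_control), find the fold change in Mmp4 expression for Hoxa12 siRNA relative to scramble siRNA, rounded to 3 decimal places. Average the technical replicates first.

0.289

Mean Ct: Mmp4 scramble siRNA 22.740; Mmp4 Hoxa12 siRNA 25.170; Gapdh scramble siRNA 21.180; Gapdh Hoxa12 siRNA 21.820
ΔCt(scramble siRNA) = 22.740 − 21.180 = 1.560
ΔCt(Hoxa12 siRNA) = 25.170 − 21.820 = 3.350
ΔΔCt = 3.350 − 1.560 = 1.790
Fold change = 2^(−1.790) = 0.2892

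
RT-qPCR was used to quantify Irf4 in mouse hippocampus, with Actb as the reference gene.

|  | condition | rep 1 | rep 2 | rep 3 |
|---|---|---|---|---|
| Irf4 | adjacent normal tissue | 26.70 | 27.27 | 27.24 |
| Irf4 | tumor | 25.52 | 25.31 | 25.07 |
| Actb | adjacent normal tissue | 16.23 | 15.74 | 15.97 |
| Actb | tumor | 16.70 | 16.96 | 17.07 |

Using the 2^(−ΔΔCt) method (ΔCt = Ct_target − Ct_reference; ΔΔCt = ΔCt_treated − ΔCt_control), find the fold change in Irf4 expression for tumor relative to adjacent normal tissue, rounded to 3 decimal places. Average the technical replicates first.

Mean Ct: Irf4 adjacent normal tissue 27.070; Irf4 tumor 25.300; Actb adjacent normal tissue 15.980; Actb tumor 16.910
ΔCt(adjacent normal tissue) = 27.070 − 15.980 = 11.090
ΔCt(tumor) = 25.300 − 16.910 = 8.390
ΔΔCt = 8.390 − 11.090 = -2.700
Fold change = 2^(−(-2.700)) = 2^2.700 = 6.4980

6.498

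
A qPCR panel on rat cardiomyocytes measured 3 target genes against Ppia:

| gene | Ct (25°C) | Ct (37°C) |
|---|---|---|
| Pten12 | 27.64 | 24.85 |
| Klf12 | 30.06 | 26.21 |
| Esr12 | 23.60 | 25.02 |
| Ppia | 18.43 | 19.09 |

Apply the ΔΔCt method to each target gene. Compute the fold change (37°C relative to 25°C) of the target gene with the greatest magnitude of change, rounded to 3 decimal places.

Pten12: ΔΔCt = (24.85−19.09) − (27.64−18.43) = 5.76 − 9.21 = -3.45; fold change = 2^3.45 = 10.928
Klf12: ΔΔCt = (26.21−19.09) − (30.06−18.43) = 7.12 − 11.63 = -4.51; fold change = 2^4.51 = 22.785
Esr12: ΔΔCt = (25.02−19.09) − (23.60−18.43) = 5.93 − 5.17 = 0.76; fold change = 2^-0.76 = 0.590
Klf12 has the largest |ΔΔCt| = 4.51.

22.785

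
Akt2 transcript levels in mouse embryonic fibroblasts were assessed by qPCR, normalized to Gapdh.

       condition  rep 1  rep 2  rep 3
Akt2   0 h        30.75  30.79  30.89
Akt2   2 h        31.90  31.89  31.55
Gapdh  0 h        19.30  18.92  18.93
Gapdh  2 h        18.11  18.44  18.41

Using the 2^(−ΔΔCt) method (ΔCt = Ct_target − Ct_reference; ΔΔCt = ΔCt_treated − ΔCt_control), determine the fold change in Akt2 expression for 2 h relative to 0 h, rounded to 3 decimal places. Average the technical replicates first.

Mean Ct: Akt2 0 h 30.810; Akt2 2 h 31.780; Gapdh 0 h 19.050; Gapdh 2 h 18.320
ΔCt(0 h) = 30.810 − 19.050 = 11.760
ΔCt(2 h) = 31.780 − 18.320 = 13.460
ΔΔCt = 13.460 − 11.760 = 1.700
Fold change = 2^(−1.700) = 0.3078

0.308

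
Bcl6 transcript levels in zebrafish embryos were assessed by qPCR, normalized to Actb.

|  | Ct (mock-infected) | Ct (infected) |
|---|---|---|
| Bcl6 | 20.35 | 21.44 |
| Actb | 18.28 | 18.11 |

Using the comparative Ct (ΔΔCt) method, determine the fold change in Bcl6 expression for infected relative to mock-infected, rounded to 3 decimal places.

ΔCt(mock-infected) = 20.350 − 18.280 = 2.070
ΔCt(infected) = 21.440 − 18.110 = 3.330
ΔΔCt = 3.330 − 2.070 = 1.260
Fold change = 2^(−1.260) = 0.4175

0.418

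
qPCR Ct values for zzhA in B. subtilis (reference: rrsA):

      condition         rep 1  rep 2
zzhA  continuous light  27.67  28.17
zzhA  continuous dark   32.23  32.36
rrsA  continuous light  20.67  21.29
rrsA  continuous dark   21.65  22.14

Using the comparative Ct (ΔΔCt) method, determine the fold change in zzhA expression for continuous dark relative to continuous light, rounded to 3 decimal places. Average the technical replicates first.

0.091

Mean Ct: zzhA continuous light 27.920; zzhA continuous dark 32.295; rrsA continuous light 20.980; rrsA continuous dark 21.895
ΔCt(continuous light) = 27.920 − 20.980 = 6.940
ΔCt(continuous dark) = 32.295 − 21.895 = 10.400
ΔΔCt = 10.400 − 6.940 = 3.460
Fold change = 2^(−3.460) = 0.0909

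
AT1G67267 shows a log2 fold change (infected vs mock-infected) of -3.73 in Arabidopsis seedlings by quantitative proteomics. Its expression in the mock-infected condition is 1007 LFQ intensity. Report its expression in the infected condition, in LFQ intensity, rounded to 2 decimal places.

75.89

Fold change = 2^(-3.73) = 0.0754
infected expression = 1007 × 0.0754 = 75.89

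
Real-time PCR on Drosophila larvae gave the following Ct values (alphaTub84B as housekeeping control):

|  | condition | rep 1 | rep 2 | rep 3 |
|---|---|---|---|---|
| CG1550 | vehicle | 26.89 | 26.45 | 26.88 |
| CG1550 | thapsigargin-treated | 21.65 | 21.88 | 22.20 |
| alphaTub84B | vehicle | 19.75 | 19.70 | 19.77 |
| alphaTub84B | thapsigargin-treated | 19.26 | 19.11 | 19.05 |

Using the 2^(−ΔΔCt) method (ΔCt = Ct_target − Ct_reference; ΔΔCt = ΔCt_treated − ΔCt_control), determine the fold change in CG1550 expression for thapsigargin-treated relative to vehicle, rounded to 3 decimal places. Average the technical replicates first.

18.765

Mean Ct: CG1550 vehicle 26.740; CG1550 thapsigargin-treated 21.910; alphaTub84B vehicle 19.740; alphaTub84B thapsigargin-treated 19.140
ΔCt(vehicle) = 26.740 − 19.740 = 7.000
ΔCt(thapsigargin-treated) = 21.910 − 19.140 = 2.770
ΔΔCt = 2.770 − 7.000 = -4.230
Fold change = 2^(−(-4.230)) = 2^4.230 = 18.7654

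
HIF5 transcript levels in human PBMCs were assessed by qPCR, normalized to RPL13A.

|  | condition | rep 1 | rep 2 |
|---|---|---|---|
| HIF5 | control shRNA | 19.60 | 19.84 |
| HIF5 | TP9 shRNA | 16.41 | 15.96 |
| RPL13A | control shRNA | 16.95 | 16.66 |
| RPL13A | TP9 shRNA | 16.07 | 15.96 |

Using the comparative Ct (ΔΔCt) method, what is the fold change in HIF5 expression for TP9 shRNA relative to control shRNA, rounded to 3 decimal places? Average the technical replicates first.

6.704

Mean Ct: HIF5 control shRNA 19.720; HIF5 TP9 shRNA 16.185; RPL13A control shRNA 16.805; RPL13A TP9 shRNA 16.015
ΔCt(control shRNA) = 19.720 − 16.805 = 2.915
ΔCt(TP9 shRNA) = 16.185 − 16.015 = 0.170
ΔΔCt = 0.170 − 2.915 = -2.745
Fold change = 2^(−(-2.745)) = 2^2.745 = 6.7039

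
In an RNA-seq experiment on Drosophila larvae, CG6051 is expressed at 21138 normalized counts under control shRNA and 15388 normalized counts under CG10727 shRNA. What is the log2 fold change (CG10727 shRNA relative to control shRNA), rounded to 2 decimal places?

-0.46

Fold change = 15388 / 21138 = 0.7280
log2(0.7280) = -0.458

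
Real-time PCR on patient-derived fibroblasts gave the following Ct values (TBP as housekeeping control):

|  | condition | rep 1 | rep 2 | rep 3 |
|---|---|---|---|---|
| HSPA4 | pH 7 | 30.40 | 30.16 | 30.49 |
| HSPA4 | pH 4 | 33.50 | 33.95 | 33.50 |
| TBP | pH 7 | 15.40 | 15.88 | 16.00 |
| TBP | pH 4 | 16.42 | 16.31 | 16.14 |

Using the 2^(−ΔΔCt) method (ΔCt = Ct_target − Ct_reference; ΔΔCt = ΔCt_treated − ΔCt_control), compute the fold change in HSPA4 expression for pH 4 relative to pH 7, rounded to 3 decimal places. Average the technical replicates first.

Mean Ct: HSPA4 pH 7 30.350; HSPA4 pH 4 33.650; TBP pH 7 15.760; TBP pH 4 16.290
ΔCt(pH 7) = 30.350 − 15.760 = 14.590
ΔCt(pH 4) = 33.650 − 16.290 = 17.360
ΔΔCt = 17.360 − 14.590 = 2.770
Fold change = 2^(−2.770) = 0.1466

0.147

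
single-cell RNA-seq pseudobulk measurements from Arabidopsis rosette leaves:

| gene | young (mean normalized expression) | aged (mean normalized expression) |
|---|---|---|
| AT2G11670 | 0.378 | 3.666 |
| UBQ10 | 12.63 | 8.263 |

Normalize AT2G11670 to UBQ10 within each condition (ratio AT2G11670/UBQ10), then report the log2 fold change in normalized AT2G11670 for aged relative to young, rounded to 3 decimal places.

AT2G11670/UBQ10 (young) = 0.378 / 12.63 = 0.029929
AT2G11670/UBQ10 (aged) = 3.666 / 8.263 = 0.44366
Fold change = 0.44366 / 0.029929 = 14.8240
log2(14.8240) = 3.8899

3.890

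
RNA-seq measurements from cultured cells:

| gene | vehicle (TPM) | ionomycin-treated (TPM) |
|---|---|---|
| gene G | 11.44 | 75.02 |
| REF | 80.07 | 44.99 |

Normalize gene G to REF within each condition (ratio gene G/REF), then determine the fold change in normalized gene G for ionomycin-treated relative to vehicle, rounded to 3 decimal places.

gene G/REF (vehicle) = 11.44 / 80.07 = 0.14287
gene G/REF (ionomycin-treated) = 75.02 / 44.99 = 1.6675
Fold change = 1.6675 / 0.14287 = 11.6709

11.671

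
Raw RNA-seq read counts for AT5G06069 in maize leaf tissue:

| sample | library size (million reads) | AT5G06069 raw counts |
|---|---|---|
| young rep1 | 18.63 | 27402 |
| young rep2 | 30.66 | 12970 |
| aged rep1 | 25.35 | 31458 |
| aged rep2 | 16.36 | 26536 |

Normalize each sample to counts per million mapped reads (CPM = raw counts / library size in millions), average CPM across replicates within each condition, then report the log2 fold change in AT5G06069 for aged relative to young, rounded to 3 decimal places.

0.596

CPM(young rep1) = 27402 / 18.63 = 1470.8535
CPM(young rep2) = 12970 / 30.66 = 423.0267
CPM(aged rep1) = 31458 / 25.35 = 1240.9467
CPM(aged rep2) = 26536 / 16.36 = 1622.0049
mean CPM(young) = 946.9401; mean CPM(aged) = 1431.4758
Fold change = 1431.4758 / 946.9401 = 1.51169
log2(1.51169) = 0.5962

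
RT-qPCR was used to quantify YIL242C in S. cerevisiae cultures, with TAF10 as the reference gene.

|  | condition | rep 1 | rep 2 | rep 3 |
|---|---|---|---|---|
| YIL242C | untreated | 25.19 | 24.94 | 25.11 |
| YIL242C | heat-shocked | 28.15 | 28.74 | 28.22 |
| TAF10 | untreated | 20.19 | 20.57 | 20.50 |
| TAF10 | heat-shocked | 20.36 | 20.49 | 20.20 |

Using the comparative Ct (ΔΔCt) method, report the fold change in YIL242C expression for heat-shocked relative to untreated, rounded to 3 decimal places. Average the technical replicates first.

Mean Ct: YIL242C untreated 25.080; YIL242C heat-shocked 28.370; TAF10 untreated 20.420; TAF10 heat-shocked 20.350
ΔCt(untreated) = 25.080 − 20.420 = 4.660
ΔCt(heat-shocked) = 28.370 − 20.350 = 8.020
ΔΔCt = 8.020 − 4.660 = 3.360
Fold change = 2^(−3.360) = 0.0974

0.097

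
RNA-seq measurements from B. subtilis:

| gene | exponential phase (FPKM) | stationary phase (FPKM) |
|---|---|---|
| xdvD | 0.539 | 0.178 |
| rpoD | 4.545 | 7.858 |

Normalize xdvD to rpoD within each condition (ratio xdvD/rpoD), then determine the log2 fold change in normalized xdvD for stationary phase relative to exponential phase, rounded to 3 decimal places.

-2.388

xdvD/rpoD (exponential phase) = 0.539 / 4.545 = 0.11859
xdvD/rpoD (stationary phase) = 0.178 / 7.858 = 0.022652
Fold change = 0.022652 / 0.11859 = 0.1910
log2(0.1910) = -2.3883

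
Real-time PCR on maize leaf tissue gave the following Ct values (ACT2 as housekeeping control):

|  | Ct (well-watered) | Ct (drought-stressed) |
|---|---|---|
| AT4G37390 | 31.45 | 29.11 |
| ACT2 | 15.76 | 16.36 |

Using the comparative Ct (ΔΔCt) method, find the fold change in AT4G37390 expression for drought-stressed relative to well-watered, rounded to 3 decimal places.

ΔCt(well-watered) = 31.450 − 15.760 = 15.690
ΔCt(drought-stressed) = 29.110 − 16.360 = 12.750
ΔΔCt = 12.750 − 15.690 = -2.940
Fold change = 2^(−(-2.940)) = 2^2.940 = 7.6741

7.674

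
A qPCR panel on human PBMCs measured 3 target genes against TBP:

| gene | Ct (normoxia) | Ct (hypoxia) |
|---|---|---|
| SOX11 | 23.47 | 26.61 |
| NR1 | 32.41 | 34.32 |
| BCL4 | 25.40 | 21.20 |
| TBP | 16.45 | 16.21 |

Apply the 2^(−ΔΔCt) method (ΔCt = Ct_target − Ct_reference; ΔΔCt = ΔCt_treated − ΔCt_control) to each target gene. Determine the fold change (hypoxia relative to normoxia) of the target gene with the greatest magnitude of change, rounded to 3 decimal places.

15.562

SOX11: ΔΔCt = (26.61−16.21) − (23.47−16.45) = 10.40 − 7.02 = 3.38; fold change = 2^-3.38 = 0.096
NR1: ΔΔCt = (34.32−16.21) − (32.41−16.45) = 18.11 − 15.96 = 2.15; fold change = 2^-2.15 = 0.225
BCL4: ΔΔCt = (21.20−16.21) − (25.40−16.45) = 4.99 − 8.95 = -3.96; fold change = 2^3.96 = 15.562
BCL4 has the largest |ΔΔCt| = 3.96.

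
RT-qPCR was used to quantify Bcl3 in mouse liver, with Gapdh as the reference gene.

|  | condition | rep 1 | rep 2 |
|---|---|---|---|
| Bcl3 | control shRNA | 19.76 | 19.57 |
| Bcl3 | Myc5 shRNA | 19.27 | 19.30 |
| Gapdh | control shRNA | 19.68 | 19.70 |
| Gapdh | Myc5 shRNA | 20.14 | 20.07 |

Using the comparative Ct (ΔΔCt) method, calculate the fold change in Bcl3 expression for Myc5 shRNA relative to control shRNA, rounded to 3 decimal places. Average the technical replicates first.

1.735

Mean Ct: Bcl3 control shRNA 19.665; Bcl3 Myc5 shRNA 19.285; Gapdh control shRNA 19.690; Gapdh Myc5 shRNA 20.105
ΔCt(control shRNA) = 19.665 − 19.690 = -0.025
ΔCt(Myc5 shRNA) = 19.285 − 20.105 = -0.820
ΔΔCt = -0.820 − (-0.025) = -0.795
Fold change = 2^(−(-0.795)) = 2^0.795 = 1.7351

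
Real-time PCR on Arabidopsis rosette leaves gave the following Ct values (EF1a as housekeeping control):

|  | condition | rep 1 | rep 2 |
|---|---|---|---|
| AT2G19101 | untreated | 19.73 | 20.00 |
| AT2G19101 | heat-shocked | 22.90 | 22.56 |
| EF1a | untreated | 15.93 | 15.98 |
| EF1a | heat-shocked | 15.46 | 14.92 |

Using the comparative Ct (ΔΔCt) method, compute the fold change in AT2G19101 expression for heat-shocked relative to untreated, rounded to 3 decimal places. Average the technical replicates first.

Mean Ct: AT2G19101 untreated 19.865; AT2G19101 heat-shocked 22.730; EF1a untreated 15.955; EF1a heat-shocked 15.190
ΔCt(untreated) = 19.865 − 15.955 = 3.910
ΔCt(heat-shocked) = 22.730 − 15.190 = 7.540
ΔΔCt = 7.540 − 3.910 = 3.630
Fold change = 2^(−3.630) = 0.0808

0.081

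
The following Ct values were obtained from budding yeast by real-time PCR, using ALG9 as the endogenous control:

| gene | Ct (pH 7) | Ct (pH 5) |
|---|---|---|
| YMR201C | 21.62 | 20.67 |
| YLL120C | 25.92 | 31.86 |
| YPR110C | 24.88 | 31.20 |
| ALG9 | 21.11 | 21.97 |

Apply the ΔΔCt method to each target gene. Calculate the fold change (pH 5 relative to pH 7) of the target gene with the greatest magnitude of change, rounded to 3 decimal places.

0.023

YMR201C: ΔΔCt = (20.67−21.97) − (21.62−21.11) = -1.30 − 0.51 = -1.81; fold change = 2^1.81 = 3.506
YLL120C: ΔΔCt = (31.86−21.97) − (25.92−21.11) = 9.89 − 4.81 = 5.08; fold change = 2^-5.08 = 0.030
YPR110C: ΔΔCt = (31.20−21.97) − (24.88−21.11) = 9.23 − 3.77 = 5.46; fold change = 2^-5.46 = 0.023
YPR110C has the largest |ΔΔCt| = 5.46.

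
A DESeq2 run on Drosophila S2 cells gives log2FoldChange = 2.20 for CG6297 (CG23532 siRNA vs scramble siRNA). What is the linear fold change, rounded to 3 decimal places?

4.595

Fold change = 2^(2.20) = 4.5948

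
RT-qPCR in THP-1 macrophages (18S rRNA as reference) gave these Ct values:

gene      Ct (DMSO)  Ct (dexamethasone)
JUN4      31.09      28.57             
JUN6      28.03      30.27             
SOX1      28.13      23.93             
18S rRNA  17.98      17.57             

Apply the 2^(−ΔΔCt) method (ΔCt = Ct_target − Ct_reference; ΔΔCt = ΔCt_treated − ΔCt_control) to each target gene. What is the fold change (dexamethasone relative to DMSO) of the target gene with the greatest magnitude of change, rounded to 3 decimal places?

13.833

JUN4: ΔΔCt = (28.57−17.57) − (31.09−17.98) = 11.00 − 13.11 = -2.11; fold change = 2^2.11 = 4.317
JUN6: ΔΔCt = (30.27−17.57) − (28.03−17.98) = 12.70 − 10.05 = 2.65; fold change = 2^-2.65 = 0.159
SOX1: ΔΔCt = (23.93−17.57) − (28.13−17.98) = 6.36 − 10.15 = -3.79; fold change = 2^3.79 = 13.833
SOX1 has the largest |ΔΔCt| = 3.79.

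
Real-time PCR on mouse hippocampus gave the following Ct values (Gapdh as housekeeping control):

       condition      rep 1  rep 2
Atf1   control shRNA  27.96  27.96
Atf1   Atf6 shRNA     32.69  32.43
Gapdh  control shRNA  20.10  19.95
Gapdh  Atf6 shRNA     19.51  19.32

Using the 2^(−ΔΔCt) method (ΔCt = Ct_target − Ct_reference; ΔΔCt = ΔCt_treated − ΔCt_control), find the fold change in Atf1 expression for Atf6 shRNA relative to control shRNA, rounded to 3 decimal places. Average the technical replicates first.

Mean Ct: Atf1 control shRNA 27.960; Atf1 Atf6 shRNA 32.560; Gapdh control shRNA 20.025; Gapdh Atf6 shRNA 19.415
ΔCt(control shRNA) = 27.960 − 20.025 = 7.935
ΔCt(Atf6 shRNA) = 32.560 − 19.415 = 13.145
ΔΔCt = 13.145 − 7.935 = 5.210
Fold change = 2^(−5.210) = 0.0270

0.027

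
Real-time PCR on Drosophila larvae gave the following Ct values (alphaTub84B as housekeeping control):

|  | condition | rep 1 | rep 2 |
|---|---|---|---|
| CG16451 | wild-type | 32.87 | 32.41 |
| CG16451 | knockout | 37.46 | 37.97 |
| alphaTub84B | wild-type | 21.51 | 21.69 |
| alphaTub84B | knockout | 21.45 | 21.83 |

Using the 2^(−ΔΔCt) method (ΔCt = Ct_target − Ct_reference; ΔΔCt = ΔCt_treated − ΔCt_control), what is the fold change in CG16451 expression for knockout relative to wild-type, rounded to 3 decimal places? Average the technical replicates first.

Mean Ct: CG16451 wild-type 32.640; CG16451 knockout 37.715; alphaTub84B wild-type 21.600; alphaTub84B knockout 21.640
ΔCt(wild-type) = 32.640 − 21.600 = 11.040
ΔCt(knockout) = 37.715 − 21.640 = 16.075
ΔΔCt = 16.075 − 11.040 = 5.035
Fold change = 2^(−5.035) = 0.0305

0.031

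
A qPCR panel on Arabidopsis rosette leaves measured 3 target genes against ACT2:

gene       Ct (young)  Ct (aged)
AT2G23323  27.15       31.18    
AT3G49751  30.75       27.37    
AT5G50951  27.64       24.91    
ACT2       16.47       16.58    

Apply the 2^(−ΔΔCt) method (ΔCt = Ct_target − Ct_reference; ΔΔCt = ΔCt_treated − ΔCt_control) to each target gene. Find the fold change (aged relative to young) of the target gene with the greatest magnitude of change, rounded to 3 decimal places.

0.066

AT2G23323: ΔΔCt = (31.18−16.58) − (27.15−16.47) = 14.60 − 10.68 = 3.92; fold change = 2^-3.92 = 0.066
AT3G49751: ΔΔCt = (27.37−16.58) − (30.75−16.47) = 10.79 − 14.28 = -3.49; fold change = 2^3.49 = 11.236
AT5G50951: ΔΔCt = (24.91−16.58) − (27.64−16.47) = 8.33 − 11.17 = -2.84; fold change = 2^2.84 = 7.160
AT2G23323 has the largest |ΔΔCt| = 3.92.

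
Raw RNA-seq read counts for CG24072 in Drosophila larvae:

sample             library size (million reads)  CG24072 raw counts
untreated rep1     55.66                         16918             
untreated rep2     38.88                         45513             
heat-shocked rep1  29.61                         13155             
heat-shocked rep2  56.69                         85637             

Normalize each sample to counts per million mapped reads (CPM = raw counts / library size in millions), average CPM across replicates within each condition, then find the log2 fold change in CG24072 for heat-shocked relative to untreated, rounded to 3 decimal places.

CPM(untreated rep1) = 16918 / 55.66 = 303.9526
CPM(untreated rep2) = 45513 / 38.88 = 1170.6019
CPM(heat-shocked rep1) = 13155 / 29.61 = 444.2756
CPM(heat-shocked rep2) = 85637 / 56.69 = 1510.6192
mean CPM(untreated) = 737.2772; mean CPM(heat-shocked) = 977.4474
Fold change = 977.4474 / 737.2772 = 1.32575
log2(1.32575) = 0.4068

0.407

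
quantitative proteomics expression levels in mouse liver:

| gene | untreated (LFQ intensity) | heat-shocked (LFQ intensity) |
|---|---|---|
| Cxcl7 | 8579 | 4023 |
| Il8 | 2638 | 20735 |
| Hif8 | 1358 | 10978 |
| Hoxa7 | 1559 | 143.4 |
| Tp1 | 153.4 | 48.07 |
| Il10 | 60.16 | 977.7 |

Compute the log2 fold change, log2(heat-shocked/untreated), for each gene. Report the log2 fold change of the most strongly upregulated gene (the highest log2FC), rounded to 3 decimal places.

log2(4023/8579) = -1.093  (Cxcl7)
log2(20735/2638) = 2.975  (Il8)
log2(10978/1358) = 3.015  (Hif8)
log2(143.4/1559) = -3.443  (Hoxa7)
log2(48.07/153.4) = -1.674  (Tp1)
log2(977.7/60.16) = 4.023  (Il10)
Il10 is most strongly upregulated.

4.023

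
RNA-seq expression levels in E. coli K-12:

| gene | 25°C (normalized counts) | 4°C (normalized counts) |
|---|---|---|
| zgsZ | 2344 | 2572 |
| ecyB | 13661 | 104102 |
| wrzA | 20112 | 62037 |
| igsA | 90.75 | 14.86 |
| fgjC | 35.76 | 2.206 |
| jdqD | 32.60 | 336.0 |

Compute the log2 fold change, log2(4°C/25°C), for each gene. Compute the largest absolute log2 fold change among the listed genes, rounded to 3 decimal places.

log2(2572/2344) = 0.134  (zgsZ)
log2(104102/13661) = 2.930  (ecyB)
log2(62037/20112) = 1.625  (wrzA)
log2(14.86/90.75) = -2.610  (igsA)
log2(2.206/35.76) = -4.019  (fgjC)
log2(336.0/32.60) = 3.366  (jdqD)
The largest magnitude belongs to fgjC.

4.019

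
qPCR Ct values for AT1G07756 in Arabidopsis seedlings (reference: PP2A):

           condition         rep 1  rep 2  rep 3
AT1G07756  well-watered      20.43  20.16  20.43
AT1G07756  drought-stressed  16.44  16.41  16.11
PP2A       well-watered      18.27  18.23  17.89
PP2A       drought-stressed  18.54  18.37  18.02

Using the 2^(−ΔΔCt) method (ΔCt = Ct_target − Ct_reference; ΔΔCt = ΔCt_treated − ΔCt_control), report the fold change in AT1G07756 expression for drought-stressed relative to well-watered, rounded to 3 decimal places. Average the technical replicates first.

18.379

Mean Ct: AT1G07756 well-watered 20.340; AT1G07756 drought-stressed 16.320; PP2A well-watered 18.130; PP2A drought-stressed 18.310
ΔCt(well-watered) = 20.340 − 18.130 = 2.210
ΔCt(drought-stressed) = 16.320 − 18.310 = -1.990
ΔΔCt = -1.990 − 2.210 = -4.200
Fold change = 2^(−(-4.200)) = 2^4.200 = 18.3792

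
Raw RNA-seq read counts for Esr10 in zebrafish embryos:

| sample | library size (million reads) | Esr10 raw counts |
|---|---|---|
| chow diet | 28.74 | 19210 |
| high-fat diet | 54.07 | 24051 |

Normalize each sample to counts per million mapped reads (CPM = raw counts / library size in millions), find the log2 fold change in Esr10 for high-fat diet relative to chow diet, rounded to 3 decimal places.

CPM(chow diet) = 19210 / 28.74 = 668.4064
CPM(high-fat diet) = 24051 / 54.07 = 444.8123
Fold change = 444.8123 / 668.4064 = 0.66548
log2(0.66548) = -0.5875

-0.588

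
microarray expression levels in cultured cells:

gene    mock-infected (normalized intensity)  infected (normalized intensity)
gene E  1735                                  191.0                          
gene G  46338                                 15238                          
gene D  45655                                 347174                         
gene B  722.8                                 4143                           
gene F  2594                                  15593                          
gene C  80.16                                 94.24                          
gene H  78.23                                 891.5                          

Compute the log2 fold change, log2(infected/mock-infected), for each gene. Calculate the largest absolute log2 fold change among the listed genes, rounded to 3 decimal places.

log2(191.0/1735) = -3.183  (gene E)
log2(15238/46338) = -1.605  (gene G)
log2(347174/45655) = 2.927  (gene D)
log2(4143/722.8) = 2.519  (gene B)
log2(15593/2594) = 2.588  (gene F)
log2(94.24/80.16) = 0.233  (gene C)
log2(891.5/78.23) = 3.510  (gene H)
The largest magnitude belongs to gene H.

3.510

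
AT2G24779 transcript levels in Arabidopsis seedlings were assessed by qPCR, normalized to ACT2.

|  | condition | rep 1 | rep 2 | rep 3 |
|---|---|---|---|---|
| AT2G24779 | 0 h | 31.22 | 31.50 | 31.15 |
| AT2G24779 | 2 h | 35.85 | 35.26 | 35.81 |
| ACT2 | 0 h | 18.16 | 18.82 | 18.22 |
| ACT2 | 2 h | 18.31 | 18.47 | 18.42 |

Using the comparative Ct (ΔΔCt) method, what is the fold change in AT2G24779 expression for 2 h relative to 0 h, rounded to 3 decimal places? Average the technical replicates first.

Mean Ct: AT2G24779 0 h 31.290; AT2G24779 2 h 35.640; ACT2 0 h 18.400; ACT2 2 h 18.400
ΔCt(0 h) = 31.290 − 18.400 = 12.890
ΔCt(2 h) = 35.640 − 18.400 = 17.240
ΔΔCt = 17.240 − 12.890 = 4.350
Fold change = 2^(−4.350) = 0.0490

0.049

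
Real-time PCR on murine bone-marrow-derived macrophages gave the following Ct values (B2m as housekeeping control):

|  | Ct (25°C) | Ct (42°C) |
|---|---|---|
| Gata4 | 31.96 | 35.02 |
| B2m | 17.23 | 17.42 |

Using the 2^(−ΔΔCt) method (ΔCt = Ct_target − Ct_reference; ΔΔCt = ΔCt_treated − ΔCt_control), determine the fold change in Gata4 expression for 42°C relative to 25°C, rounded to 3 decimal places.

ΔCt(25°C) = 31.960 − 17.230 = 14.730
ΔCt(42°C) = 35.020 − 17.420 = 17.600
ΔΔCt = 17.600 − 14.730 = 2.870
Fold change = 2^(−2.870) = 0.1368

0.137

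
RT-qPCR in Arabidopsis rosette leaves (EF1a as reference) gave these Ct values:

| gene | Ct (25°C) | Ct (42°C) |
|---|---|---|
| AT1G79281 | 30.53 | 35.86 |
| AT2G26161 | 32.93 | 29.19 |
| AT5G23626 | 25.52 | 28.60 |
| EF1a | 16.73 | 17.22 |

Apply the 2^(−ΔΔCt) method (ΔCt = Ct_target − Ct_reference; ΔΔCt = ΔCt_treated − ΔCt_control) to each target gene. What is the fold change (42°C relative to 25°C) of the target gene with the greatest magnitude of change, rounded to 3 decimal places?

AT1G79281: ΔΔCt = (35.86−17.22) − (30.53−16.73) = 18.64 − 13.80 = 4.84; fold change = 2^-4.84 = 0.035
AT2G26161: ΔΔCt = (29.19−17.22) − (32.93−16.73) = 11.97 − 16.20 = -4.23; fold change = 2^4.23 = 18.765
AT5G23626: ΔΔCt = (28.60−17.22) − (25.52−16.73) = 11.38 − 8.79 = 2.59; fold change = 2^-2.59 = 0.166
AT1G79281 has the largest |ΔΔCt| = 4.84.

0.035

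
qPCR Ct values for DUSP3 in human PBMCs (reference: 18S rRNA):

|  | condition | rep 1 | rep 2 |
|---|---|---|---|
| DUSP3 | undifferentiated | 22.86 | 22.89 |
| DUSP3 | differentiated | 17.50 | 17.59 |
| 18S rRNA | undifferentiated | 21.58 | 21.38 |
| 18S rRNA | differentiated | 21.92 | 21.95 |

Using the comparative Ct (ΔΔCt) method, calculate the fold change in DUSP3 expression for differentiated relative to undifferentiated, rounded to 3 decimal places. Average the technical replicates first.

Mean Ct: DUSP3 undifferentiated 22.875; DUSP3 differentiated 17.545; 18S rRNA undifferentiated 21.480; 18S rRNA differentiated 21.935
ΔCt(undifferentiated) = 22.875 − 21.480 = 1.395
ΔCt(differentiated) = 17.545 − 21.935 = -4.390
ΔΔCt = -4.390 − 1.395 = -5.785
Fold change = 2^(−(-5.785)) = 2^5.785 = 55.1390

55.139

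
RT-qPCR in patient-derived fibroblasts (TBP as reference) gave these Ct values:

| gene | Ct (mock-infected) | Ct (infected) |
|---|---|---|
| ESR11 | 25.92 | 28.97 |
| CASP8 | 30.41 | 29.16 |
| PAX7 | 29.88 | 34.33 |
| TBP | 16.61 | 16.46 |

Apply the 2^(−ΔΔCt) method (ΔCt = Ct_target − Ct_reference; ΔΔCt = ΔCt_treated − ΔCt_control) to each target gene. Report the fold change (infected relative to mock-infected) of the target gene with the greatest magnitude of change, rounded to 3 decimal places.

ESR11: ΔΔCt = (28.97−16.46) − (25.92−16.61) = 12.51 − 9.31 = 3.20; fold change = 2^-3.20 = 0.109
CASP8: ΔΔCt = (29.16−16.46) − (30.41−16.61) = 12.70 − 13.80 = -1.10; fold change = 2^1.10 = 2.144
PAX7: ΔΔCt = (34.33−16.46) − (29.88−16.61) = 17.87 − 13.27 = 4.60; fold change = 2^-4.60 = 0.041
PAX7 has the largest |ΔΔCt| = 4.60.

0.041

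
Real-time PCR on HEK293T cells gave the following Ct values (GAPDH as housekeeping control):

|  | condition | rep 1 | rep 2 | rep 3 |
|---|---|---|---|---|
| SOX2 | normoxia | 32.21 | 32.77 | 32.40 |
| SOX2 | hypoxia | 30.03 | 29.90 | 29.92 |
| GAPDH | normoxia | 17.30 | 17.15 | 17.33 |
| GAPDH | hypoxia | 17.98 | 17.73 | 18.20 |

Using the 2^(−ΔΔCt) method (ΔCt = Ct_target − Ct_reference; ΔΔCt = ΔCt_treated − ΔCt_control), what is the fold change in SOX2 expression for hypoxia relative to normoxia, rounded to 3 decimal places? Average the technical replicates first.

9.318

Mean Ct: SOX2 normoxia 32.460; SOX2 hypoxia 29.950; GAPDH normoxia 17.260; GAPDH hypoxia 17.970
ΔCt(normoxia) = 32.460 − 17.260 = 15.200
ΔCt(hypoxia) = 29.950 − 17.970 = 11.980
ΔΔCt = 11.980 − 15.200 = -3.220
Fold change = 2^(−(-3.220)) = 2^3.220 = 9.3179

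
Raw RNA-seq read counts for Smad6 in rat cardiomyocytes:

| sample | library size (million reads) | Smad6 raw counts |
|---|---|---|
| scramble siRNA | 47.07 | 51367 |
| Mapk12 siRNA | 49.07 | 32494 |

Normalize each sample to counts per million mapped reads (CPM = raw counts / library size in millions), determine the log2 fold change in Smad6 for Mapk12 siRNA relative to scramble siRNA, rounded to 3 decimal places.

CPM(scramble siRNA) = 51367 / 47.07 = 1091.2896
CPM(Mapk12 siRNA) = 32494 / 49.07 = 662.1969
Fold change = 662.1969 / 1091.2896 = 0.60680
log2(0.60680) = -0.7207

-0.721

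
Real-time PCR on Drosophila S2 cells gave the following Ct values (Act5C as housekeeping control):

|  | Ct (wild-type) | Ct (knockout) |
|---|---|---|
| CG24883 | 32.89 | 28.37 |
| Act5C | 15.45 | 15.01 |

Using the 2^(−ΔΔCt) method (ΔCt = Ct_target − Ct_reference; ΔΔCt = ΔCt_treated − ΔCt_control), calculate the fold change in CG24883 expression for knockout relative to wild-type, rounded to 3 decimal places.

ΔCt(wild-type) = 32.890 − 15.450 = 17.440
ΔCt(knockout) = 28.370 − 15.010 = 13.360
ΔΔCt = 13.360 − 17.440 = -4.080
Fold change = 2^(−(-4.080)) = 2^4.080 = 16.9123

16.912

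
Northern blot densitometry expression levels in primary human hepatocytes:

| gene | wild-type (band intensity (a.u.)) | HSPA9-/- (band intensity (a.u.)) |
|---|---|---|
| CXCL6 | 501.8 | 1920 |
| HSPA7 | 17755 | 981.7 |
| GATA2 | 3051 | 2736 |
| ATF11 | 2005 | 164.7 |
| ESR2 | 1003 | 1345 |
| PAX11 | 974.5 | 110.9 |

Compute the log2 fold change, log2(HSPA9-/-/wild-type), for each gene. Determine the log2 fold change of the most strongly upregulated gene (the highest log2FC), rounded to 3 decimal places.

log2(1920/501.8) = 1.936  (CXCL6)
log2(981.7/17755) = -4.177  (HSPA7)
log2(2736/3051) = -0.157  (GATA2)
log2(164.7/2005) = -3.606  (ATF11)
log2(1345/1003) = 0.423  (ESR2)
log2(110.9/974.5) = -3.135  (PAX11)
CXCL6 is most strongly upregulated.

1.936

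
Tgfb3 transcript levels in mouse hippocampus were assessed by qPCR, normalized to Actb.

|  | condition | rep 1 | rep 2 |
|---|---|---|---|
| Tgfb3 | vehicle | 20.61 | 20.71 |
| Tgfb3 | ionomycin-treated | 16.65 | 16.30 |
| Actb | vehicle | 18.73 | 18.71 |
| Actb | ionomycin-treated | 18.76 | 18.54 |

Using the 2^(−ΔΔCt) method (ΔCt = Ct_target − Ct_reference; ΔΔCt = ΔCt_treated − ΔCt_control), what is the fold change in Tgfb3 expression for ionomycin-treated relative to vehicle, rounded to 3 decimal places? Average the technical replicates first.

17.328

Mean Ct: Tgfb3 vehicle 20.660; Tgfb3 ionomycin-treated 16.475; Actb vehicle 18.720; Actb ionomycin-treated 18.650
ΔCt(vehicle) = 20.660 − 18.720 = 1.940
ΔCt(ionomycin-treated) = 16.475 − 18.650 = -2.175
ΔΔCt = -2.175 − 1.940 = -4.115
Fold change = 2^(−(-4.115)) = 2^4.115 = 17.3276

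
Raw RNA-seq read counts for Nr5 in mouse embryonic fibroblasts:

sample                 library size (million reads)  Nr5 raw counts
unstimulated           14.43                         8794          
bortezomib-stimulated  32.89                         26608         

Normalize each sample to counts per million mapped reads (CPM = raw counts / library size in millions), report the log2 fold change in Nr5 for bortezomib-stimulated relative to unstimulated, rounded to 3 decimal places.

0.409

CPM(unstimulated) = 8794 / 14.43 = 609.4248
CPM(bortezomib-stimulated) = 26608 / 32.89 = 808.9997
Fold change = 808.9997 / 609.4248 = 1.32748
log2(1.32748) = 0.4087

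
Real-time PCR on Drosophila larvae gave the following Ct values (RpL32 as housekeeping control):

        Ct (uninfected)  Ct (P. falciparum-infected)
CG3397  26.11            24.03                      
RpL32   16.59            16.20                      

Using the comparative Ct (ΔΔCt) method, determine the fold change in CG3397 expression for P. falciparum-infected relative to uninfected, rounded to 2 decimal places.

3.23

ΔCt(uninfected) = 26.110 − 16.590 = 9.520
ΔCt(P. falciparum-infected) = 24.030 − 16.200 = 7.830
ΔΔCt = 7.830 − 9.520 = -1.690
Fold change = 2^(−(-1.690)) = 2^1.690 = 3.227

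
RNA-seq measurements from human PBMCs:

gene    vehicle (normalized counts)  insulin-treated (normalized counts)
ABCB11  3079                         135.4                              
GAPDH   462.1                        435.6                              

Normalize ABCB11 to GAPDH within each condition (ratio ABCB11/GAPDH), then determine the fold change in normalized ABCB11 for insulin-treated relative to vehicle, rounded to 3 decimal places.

ABCB11/GAPDH (vehicle) = 3079 / 462.1 = 6.6631
ABCB11/GAPDH (insulin-treated) = 135.4 / 435.6 = 0.31084
Fold change = 0.31084 / 6.6631 = 0.0467

0.047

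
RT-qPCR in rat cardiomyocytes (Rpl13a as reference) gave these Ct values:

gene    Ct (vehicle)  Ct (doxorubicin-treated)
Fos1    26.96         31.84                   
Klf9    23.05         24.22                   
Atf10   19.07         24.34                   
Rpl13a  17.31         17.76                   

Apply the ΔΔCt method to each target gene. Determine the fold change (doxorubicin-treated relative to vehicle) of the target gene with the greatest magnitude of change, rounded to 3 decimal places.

0.035

Fos1: ΔΔCt = (31.84−17.76) − (26.96−17.31) = 14.08 − 9.65 = 4.43; fold change = 2^-4.43 = 0.046
Klf9: ΔΔCt = (24.22−17.76) − (23.05−17.31) = 6.46 − 5.74 = 0.72; fold change = 2^-0.72 = 0.607
Atf10: ΔΔCt = (24.34−17.76) − (19.07−17.31) = 6.58 − 1.76 = 4.82; fold change = 2^-4.82 = 0.035
Atf10 has the largest |ΔΔCt| = 4.82.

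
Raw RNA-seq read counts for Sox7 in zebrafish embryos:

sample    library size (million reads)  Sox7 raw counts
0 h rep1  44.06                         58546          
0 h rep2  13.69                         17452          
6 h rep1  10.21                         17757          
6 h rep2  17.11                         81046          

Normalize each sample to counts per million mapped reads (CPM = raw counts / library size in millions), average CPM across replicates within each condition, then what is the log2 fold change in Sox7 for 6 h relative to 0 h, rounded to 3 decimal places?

CPM(0 h rep1) = 58546 / 44.06 = 1328.7789
CPM(0 h rep2) = 17452 / 13.69 = 1274.7991
CPM(6 h rep1) = 17757 / 10.21 = 1739.1773
CPM(6 h rep2) = 81046 / 17.11 = 4736.7621
mean CPM(0 h) = 1301.7890; mean CPM(6 h) = 3237.9697
Fold change = 3237.9697 / 1301.7890 = 2.48732
log2(2.48732) = 1.3146

1.315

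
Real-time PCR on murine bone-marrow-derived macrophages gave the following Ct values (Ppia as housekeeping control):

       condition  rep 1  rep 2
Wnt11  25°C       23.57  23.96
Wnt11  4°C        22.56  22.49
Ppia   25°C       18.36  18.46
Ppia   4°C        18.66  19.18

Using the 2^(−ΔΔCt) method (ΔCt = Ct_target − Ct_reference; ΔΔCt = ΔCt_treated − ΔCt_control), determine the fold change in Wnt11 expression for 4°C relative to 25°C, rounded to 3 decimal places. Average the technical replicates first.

Mean Ct: Wnt11 25°C 23.765; Wnt11 4°C 22.525; Ppia 25°C 18.410; Ppia 4°C 18.920
ΔCt(25°C) = 23.765 − 18.410 = 5.355
ΔCt(4°C) = 22.525 − 18.920 = 3.605
ΔΔCt = 3.605 − 5.355 = -1.750
Fold change = 2^(−(-1.750)) = 2^1.750 = 3.3636

3.364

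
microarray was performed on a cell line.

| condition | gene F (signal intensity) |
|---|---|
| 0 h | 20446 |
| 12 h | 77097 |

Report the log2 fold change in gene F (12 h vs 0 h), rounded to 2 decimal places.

Fold change = 77097 / 20446 = 3.7708
log2(3.7708) = 1.915

1.91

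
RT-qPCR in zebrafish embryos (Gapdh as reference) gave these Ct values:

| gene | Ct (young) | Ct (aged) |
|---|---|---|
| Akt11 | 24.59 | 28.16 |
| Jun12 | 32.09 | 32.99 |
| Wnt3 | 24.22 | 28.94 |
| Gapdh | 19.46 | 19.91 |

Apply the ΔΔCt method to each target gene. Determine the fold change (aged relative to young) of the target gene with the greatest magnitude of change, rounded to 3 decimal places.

Akt11: ΔΔCt = (28.16−19.91) − (24.59−19.46) = 8.25 − 5.13 = 3.12; fold change = 2^-3.12 = 0.115
Jun12: ΔΔCt = (32.99−19.91) − (32.09−19.46) = 13.08 − 12.63 = 0.45; fold change = 2^-0.45 = 0.732
Wnt3: ΔΔCt = (28.94−19.91) − (24.22−19.46) = 9.03 − 4.76 = 4.27; fold change = 2^-4.27 = 0.052
Wnt3 has the largest |ΔΔCt| = 4.27.

0.052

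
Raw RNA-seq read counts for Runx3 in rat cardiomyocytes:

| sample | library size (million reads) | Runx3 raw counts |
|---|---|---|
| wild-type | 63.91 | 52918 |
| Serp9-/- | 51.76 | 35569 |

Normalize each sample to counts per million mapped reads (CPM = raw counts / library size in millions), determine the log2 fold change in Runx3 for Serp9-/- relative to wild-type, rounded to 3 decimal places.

CPM(wild-type) = 52918 / 63.91 = 828.0081
CPM(Serp9-/-) = 35569 / 51.76 = 687.1909
Fold change = 687.1909 / 828.0081 = 0.82993
log2(0.82993) = -0.2689

-0.269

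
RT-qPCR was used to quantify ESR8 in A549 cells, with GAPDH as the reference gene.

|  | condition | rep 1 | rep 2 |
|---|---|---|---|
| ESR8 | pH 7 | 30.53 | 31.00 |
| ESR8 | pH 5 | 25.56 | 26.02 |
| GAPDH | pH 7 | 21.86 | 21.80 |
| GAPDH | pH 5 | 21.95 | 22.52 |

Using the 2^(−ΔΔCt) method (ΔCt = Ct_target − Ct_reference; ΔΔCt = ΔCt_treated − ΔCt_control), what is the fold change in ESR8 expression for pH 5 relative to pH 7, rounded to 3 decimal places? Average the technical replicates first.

Mean Ct: ESR8 pH 7 30.765; ESR8 pH 5 25.790; GAPDH pH 7 21.830; GAPDH pH 5 22.235
ΔCt(pH 7) = 30.765 − 21.830 = 8.935
ΔCt(pH 5) = 25.790 − 22.235 = 3.555
ΔΔCt = 3.555 − 8.935 = -5.380
Fold change = 2^(−(-5.380)) = 2^5.380 = 41.6429

41.643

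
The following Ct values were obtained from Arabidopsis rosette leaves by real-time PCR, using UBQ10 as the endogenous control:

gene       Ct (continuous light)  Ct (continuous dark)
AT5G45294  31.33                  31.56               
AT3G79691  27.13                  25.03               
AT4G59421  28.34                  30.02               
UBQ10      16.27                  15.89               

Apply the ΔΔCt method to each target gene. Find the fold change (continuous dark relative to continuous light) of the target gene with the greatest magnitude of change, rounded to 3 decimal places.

AT5G45294: ΔΔCt = (31.56−15.89) − (31.33−16.27) = 15.67 − 15.06 = 0.61; fold change = 2^-0.61 = 0.655
AT3G79691: ΔΔCt = (25.03−15.89) − (27.13−16.27) = 9.14 − 10.86 = -1.72; fold change = 2^1.72 = 3.294
AT4G59421: ΔΔCt = (30.02−15.89) − (28.34−16.27) = 14.13 − 12.07 = 2.06; fold change = 2^-2.06 = 0.240
AT4G59421 has the largest |ΔΔCt| = 2.06.

0.240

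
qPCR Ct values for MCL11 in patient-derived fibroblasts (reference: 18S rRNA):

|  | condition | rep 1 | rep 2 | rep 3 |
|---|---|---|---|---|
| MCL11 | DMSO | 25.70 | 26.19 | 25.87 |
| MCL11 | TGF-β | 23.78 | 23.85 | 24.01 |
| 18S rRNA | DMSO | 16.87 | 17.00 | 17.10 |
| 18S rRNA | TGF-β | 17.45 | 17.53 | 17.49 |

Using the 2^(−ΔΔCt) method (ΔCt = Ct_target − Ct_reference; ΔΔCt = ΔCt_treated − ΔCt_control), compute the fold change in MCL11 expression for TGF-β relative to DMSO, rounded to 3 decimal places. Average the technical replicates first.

Mean Ct: MCL11 DMSO 25.920; MCL11 TGF-β 23.880; 18S rRNA DMSO 16.990; 18S rRNA TGF-β 17.490
ΔCt(DMSO) = 25.920 − 16.990 = 8.930
ΔCt(TGF-β) = 23.880 − 17.490 = 6.390
ΔΔCt = 6.390 − 8.930 = -2.540
Fold change = 2^(−(-2.540)) = 2^2.540 = 5.8159

5.816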